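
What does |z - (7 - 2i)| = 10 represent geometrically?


|z - z0| = r is a circle with center z0 and radius r.
Center = (7, -2), radius = 10

Circle with center (7, -2) and radius 10


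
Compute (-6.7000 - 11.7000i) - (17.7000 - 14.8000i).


Real: -6.7 - 17.7 = -24.4
Imag: -11.7 + 14.8 = 3.1

-24.4000 + 3.1000i


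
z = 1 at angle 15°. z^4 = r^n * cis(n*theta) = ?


r^4 = 1^4 = 1
n*theta = 4*15° = 60° = 60° (mod 360)
a = 1*cos(60°) = 0.5000
b = 1*sin(60°) = 0.8660

1 cis(60°) = 0.5000 + 0.8660i


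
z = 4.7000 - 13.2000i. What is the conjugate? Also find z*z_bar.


z_bar = 4.7000 + 13.2000i
z*z_bar = 4.7^2 + (-13.2)^2 = 22.09 + 174.24 = 196.33

z_bar = 4.7000 + 13.2000i, z*z_bar = 196.33


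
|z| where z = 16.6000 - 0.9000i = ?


|z| = sqrt(16.6^2 + (-0.9)^2) = sqrt(275.56 + 0.81) = sqrt(276.37) = 16.6244

|z| = 16.6244


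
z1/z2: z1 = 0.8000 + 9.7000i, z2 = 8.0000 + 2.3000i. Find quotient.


Conjugate of z2 = 8.0000 - 2.3000i
Numerator: (0.8000 + 9.7000i)(8.0000 - 2.3000i) = 28.7100 + 75.7600i
Denominator: 8^2 + 2.3^2 = 69.29
Result = (28.7100 + 75.7600i)/69.29

0.4143 + 1.0934i


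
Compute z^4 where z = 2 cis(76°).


r^4 = 2^4 = 16
n*theta = 4*76° = 304° = 304° (mod 360)
a = 16*cos(304°) = 8.9471
b = 16*sin(304°) = -13.2646

16 cis(304°) = 8.9471 - 13.2646i


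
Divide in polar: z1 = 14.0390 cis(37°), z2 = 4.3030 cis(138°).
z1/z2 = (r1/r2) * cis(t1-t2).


r = 14.0390 / 4.3030 = 3.2626
theta = 37° - 138° = -101° = 259° (mod 360)

3.2626 cis(259°)


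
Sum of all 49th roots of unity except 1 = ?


With w = e^(2*pi*i/49), all 49 of the 49th roots of unity w^0 = 1, w, ..., w^(48) sum to 0: 1 + w + ... + w^(48) = (1 - w^49)/(1 - w) = 0 since w^49 = 1, w ≠ 1.
Removing the root 1: w + w^2 + ... + w^(48) = 0 - 1 = -1

Sum = -1


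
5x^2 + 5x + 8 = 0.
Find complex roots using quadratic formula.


disc = 5^2 - 4*5*8 = 25 - 160 = -135
sqrt(|disc|) = sqrt(135) = 11.6190
Real part = -5/(2*5) = -0.5000
Imag part = 11.6190/(2*5) = 1.1619

-0.5000 ± 1.1619i


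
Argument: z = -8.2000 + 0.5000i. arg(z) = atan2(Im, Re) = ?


Re = -8.2, Im = 0.5
arg = atan2(0.5, -8.2) = 176.5107 degrees

arg(z) = 176.5107 degrees


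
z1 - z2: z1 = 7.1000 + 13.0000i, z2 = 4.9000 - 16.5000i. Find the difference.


Real: 7.1 - 4.9 = 2.2
Imag: 13 + 16.5 = 29.5

2.2000 + 29.5000i


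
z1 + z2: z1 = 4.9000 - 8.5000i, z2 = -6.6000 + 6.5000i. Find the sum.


Real: 4.9 - 6.6 = -1.7
Imag: -8.5 + 6.5 = -2

-1.7000 - 2.0000i


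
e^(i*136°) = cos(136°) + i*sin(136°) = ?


cos(136°) = -0.7193
sin(136°) = 0.6947

e^(i*136°) = -0.7193 + 0.6947i


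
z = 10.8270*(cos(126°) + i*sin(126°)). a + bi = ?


a = 10.8270*cos(126°) = 10.8270*(-0.58779) = -6.3640
b = 10.8270*sin(126°) = 10.8270*0.809017 = 8.7592

-6.3640 + 8.7592i


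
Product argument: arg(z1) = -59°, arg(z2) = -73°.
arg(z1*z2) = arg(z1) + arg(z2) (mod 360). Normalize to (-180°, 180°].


arg(z1*z2) = -59° - 73° = -132°
Normalized to (-180°, 180°]: -132°

-132°


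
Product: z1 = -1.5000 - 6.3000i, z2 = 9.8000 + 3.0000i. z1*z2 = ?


Real = -1.5*9.8 - (-6.3)*3 = -14.7 - (-18.9) = 4.2
Imag = -1.5*3 + 9.8*(-6.3) = -4.5 - (61.74) = -66.24

4.2000 - 66.2400i


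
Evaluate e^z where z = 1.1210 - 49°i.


e^1.1210 = 3.0679
cos(-49°) = 0.65606
sin(-49°) = -0.75471
Real = 3.0679*0.65606 = 2.0127
Imag = 3.0679*(-0.75471) = -2.3154

2.0127 - 2.3154i


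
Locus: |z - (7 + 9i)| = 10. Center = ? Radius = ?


|z - z0| = r is a circle with center z0 and radius r.
Center = (7, 9), radius = 10

Circle with center (7, 9) and radius 10


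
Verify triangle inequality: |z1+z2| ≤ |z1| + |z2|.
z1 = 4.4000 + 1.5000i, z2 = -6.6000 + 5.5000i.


|z1| = sqrt(4.4^2 + 1.5^2) = sqrt(21.61) = 4.6487
|z2| = sqrt((-6.6)^2 + 5.5^2) = sqrt(73.81) = 8.5913
z1+z2 = -2.2000 + 7.0000i
|z1+z2| = sqrt(53.84) = 7.3376
|z1|+|z2| = 4.6487 + 8.5913 = 13.2400

|z1+z2| = 7.3376 ≤ |z1|+|z2| = 13.2400 (verified)


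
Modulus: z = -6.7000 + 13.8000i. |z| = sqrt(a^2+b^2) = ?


|z| = sqrt((-6.7)^2 + 13.8^2) = sqrt(44.89 + 190.44) = sqrt(235.33) = 15.3405

|z| = 15.3405


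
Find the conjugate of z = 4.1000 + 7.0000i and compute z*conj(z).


z_bar = 4.1000 - 7.0000i
z*z_bar = 4.1^2 + 7^2 = 16.81 + 49 = 65.81

z_bar = 4.1000 - 7.0000i, z*z_bar = 65.81


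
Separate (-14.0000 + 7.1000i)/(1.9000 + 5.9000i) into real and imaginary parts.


Multiply by conjugate: (-14.0000 + 7.1000i)(1.9000 - 5.9000i) / (1.9^2 + 5.9^2)
Numerator real = -14*1.9 + 7.1*5.9 = 15.29
Numerator imag = 7.1*1.9 - (-14)*5.9 = 96.09
Denominator = 38.42
Re(z) = 15.29/38.42 = 0.3980
Im(z) = 96.09/38.42 = 2.5010

Re(z) = 0.3980, Im(z) = 2.5010


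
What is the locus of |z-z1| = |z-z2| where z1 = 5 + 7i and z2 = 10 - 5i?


Equal distances means the locus is the perpendicular bisector of z1 and z2.
Midpoint = ((5+10)/2, (7+(-5))/2) = (7.5000, 1.0000)

Perpendicular bisector through (7.5000, 1.0000)


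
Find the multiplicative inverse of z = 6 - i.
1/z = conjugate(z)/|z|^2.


|z|^2 = 36+1 = 37
1/z = (6 + 1i)/37

1/z = 0.1622 + 0.0270i


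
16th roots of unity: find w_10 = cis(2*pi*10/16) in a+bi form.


Angle = 360*10/16 = 225°
a = cos(225°) = -0.7071
b = sin(225°) = -0.7071

-0.7071 - 0.7071i


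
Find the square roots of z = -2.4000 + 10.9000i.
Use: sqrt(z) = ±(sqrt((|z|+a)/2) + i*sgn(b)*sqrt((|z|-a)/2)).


|z| = sqrt(5.76+118.81) = 11.1611
sqrt((|z|+a)/2) = sqrt((11.1611+(-2.4))/2) = sqrt(4.3805) = 2.0930
sqrt((|z|-a)/2) = sqrt((11.1611-(-2.4))/2) = sqrt(6.7805) = 2.6039

±(2.0930 + 2.6039i) i.e. 2.0930 + 2.6039i and -2.0930 - 2.6039i


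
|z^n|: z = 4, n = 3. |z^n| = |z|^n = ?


|z| = sqrt(16+0) = sqrt(16) = 4
|z^3| = |z|^3 = 4^3 = 64

|z^3| = 64


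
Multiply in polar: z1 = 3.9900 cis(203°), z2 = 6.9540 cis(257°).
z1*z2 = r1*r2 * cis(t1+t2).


r = 3.9900 * 6.9540 = 27.7465
theta = 203° + 257° = 460° = 100° (mod 360)

27.7465 cis(100°)


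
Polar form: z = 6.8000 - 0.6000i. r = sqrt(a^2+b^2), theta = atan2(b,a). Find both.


r = sqrt(46.24+0.36) = sqrt(46.6) = 6.8264
theta = atan2(-0.6, 6.8) = -5.0425 degrees

r = 6.8264, theta = -5.0425 degrees


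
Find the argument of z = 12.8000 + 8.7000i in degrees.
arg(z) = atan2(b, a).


Re = 12.8, Im = 8.7
arg = atan2(8.7, 12.8) = 34.2035 degrees

arg(z) = 34.2035 degrees


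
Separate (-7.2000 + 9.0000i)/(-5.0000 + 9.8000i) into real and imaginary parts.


Multiply by conjugate: (-7.2000 + 9.0000i)(-5.0000 - 9.8000i) / ((-5)^2 + 9.8^2)
Numerator real = -7.2*(-5) + 9*9.8 = 124.2
Numerator imag = 9*(-5) - (-7.2)*9.8 = 25.56
Denominator = 121.04
Re(z) = 124.2/121.04 = 1.0261
Im(z) = 25.56/121.04 = 0.2112

Re(z) = 1.0261, Im(z) = 0.2112


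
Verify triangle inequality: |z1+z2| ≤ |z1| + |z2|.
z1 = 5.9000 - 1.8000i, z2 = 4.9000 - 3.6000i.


|z1| = sqrt(5.9^2 + (-1.8)^2) = sqrt(38.05) = 6.1685
|z2| = sqrt(4.9^2 + (-3.6)^2) = sqrt(36.97) = 6.0803
z1+z2 = 10.8000 - 5.4000i
|z1+z2| = sqrt(145.8) = 12.0748
|z1|+|z2| = 6.1685 + 6.0803 = 12.2488

|z1+z2| = 12.0748 ≤ |z1|+|z2| = 12.2488 (verified)


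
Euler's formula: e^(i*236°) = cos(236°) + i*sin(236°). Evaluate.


cos(236°) = -0.5592
sin(236°) = -0.8290

e^(i*236°) = -0.5592 - 0.8290i


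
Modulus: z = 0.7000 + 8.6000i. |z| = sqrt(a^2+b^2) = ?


|z| = sqrt(0.7^2 + 8.6^2) = sqrt(0.49 + 73.96) = sqrt(74.45) = 8.6284

|z| = 8.6284


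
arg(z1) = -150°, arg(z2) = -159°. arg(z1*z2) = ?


arg(z1*z2) = -150° - 159° = -309°
Normalized to (-180°, 180°]: 51°

51°


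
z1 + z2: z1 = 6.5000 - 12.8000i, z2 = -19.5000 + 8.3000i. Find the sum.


Real: 6.5 - 19.5 = -13
Imag: -12.8 + 8.3 = -4.5

-13.0000 - 4.5000i


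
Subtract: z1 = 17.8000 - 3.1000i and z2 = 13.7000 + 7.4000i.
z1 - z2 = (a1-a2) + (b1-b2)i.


Real: 17.8 - 13.7 = 4.1
Imag: -3.1 - 7.4 = -10.5

4.1000 - 10.5000i


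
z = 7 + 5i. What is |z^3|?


|z| = sqrt(49+25) = sqrt(74) = 8.6023
|z^3| = |z|^3 = (sqrt(74))^3 = 74*sqrt(74)

|z^3| = 74*sqrt(74) ≈ 636.5721


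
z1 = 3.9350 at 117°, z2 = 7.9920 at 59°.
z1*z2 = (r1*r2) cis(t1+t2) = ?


r = 3.9350 * 7.9920 = 31.4485
theta = 117° + 59° = 176° = 176° (mod 360)

31.4485 cis(176°)


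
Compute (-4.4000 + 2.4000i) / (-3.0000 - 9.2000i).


Conjugate of z2 = -3.0000 + 9.2000i
Numerator: (-4.4000 + 2.4000i)(-3.0000 + 9.2000i) = -8.8800 - 47.6800i
Denominator: (-3)^2 + (-9.2)^2 = 93.64
Result = (-8.8800 - 47.6800i)/93.64

-0.0948 - 0.5092i


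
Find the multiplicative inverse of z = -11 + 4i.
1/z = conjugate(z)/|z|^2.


|z|^2 = 121+16 = 137
1/z = (-11 - 4i)/137

1/z = -0.0803 - 0.0292i


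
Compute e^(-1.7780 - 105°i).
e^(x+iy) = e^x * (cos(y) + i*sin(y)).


e^-1.7780 = 0.1690
cos(-105°) = -0.2588
sin(-105°) = -0.9659
Real = 0.1690*(-0.2588) = -0.0437
Imag = 0.1690*(-0.9659) = -0.1632

-0.0437 - 0.1632i


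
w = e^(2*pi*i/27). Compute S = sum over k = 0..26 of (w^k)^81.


The roots are w_k = w^k with w = e^(2*pi*i/27), and (w^k)^81 = (w^81)^k.
So S = 1 + u + u^2 + ... + u^(26) with u = w^81.
81 = 3*27 + 0, so 81 is a multiple of 27 and u = (w^27)^3 = 1.
Every one of the 27 terms equals 1: S = 27

S = 27


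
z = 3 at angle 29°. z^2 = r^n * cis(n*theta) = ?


r^2 = 3^2 = 9
n*theta = 2*29° = 58° = 58° (mod 360)
a = 9*cos(58°) = 4.7693
b = 9*sin(58°) = 7.6324

9 cis(58°) = 4.7693 + 7.6324i


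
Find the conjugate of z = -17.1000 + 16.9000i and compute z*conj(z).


z_bar = -17.1000 - 16.9000i
z*z_bar = (-17.1)^2 + 16.9^2 = 292.41 + 285.61 = 578.02

z_bar = -17.1000 - 16.9000i, z*z_bar = 578.02


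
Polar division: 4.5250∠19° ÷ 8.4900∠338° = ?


r = 4.5250 / 8.4900 = 0.5330
theta = 19° - 338° = -319° = 41° (mod 360)

0.5330 cis(41°)


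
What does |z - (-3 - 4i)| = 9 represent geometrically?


|z - z0| = r is a circle with center z0 and radius r.
Center = (-3, -4), radius = 9

Circle with center (-3, -4) and radius 9


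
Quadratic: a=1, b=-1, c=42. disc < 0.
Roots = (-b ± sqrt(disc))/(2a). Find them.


disc = (-1)^2 - 4*1*42 = 1 - 168 = -167
sqrt(|disc|) = sqrt(167) = 12.9228
Real part = 1/(2*1) = 0.5000
Imag part = 12.9228/(2*1) = 6.4614

0.5000 ± 6.4614i


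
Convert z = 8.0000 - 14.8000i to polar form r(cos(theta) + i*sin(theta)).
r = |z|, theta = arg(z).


r = sqrt(64+219.04) = sqrt(283.04) = 16.8238
theta = atan2(-14.8, 8) = -61.6070 degrees

r = 16.8238, theta = -61.6070 degrees


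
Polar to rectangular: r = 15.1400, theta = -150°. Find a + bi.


a = 15.1400*cos(-150°) = 15.1400*(-0.866025) = -13.1116
b = 15.1400*sin(-150°) = 15.1400*(-0.5) = -7.5700

-13.1116 - 7.5700i


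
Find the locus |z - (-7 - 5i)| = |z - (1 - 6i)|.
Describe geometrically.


Equal distances means the locus is the perpendicular bisector of z1 and z2.
Midpoint = ((-7+1)/2, (-5+(-6))/2) = (-3.0000, -5.5000)

Perpendicular bisector through (-3.0000, -5.5000)


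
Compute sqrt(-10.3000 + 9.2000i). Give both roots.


|z| = sqrt(106.09+84.64) = 13.8105
sqrt((|z|+a)/2) = sqrt((13.8105+(-10.3))/2) = sqrt(1.7553) = 1.3249
sqrt((|z|-a)/2) = sqrt((13.8105-(-10.3))/2) = sqrt(12.0553) = 3.4721

±(1.3249 + 3.4721i) i.e. 1.3249 + 3.4721i and -1.3249 - 3.4721i


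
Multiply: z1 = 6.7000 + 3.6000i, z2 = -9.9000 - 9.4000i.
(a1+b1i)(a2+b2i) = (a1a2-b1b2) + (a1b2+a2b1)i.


Real = 6.7*(-9.9) - 3.6*(-9.4) = -66.33 - (-33.84) = -32.49
Imag = 6.7*(-9.4) - (9.9)*3.6 = -62.98 - (35.64) = -98.62

-32.4900 - 98.6200i


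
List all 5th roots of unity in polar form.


The 5th roots of unity are cis(360k/5°) for k=0..4
Angle step = 360/5 = 72°
Primitive root: cis(72°)
Primitive root = 0.3090 + 0.9511i

5 roots at angles: 0°, 72°, 144°, 216°, 288°


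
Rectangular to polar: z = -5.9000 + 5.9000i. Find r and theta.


r = sqrt(34.81+34.81) = sqrt(69.62) = 8.3439
theta = atan2(5.9, -5.9) = 135.0000 degrees

r = 8.3439, theta = 135.0000 degrees


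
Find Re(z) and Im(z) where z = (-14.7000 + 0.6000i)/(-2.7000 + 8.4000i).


Multiply by conjugate: (-14.7000 + 0.6000i)(-2.7000 - 8.4000i) / ((-2.7)^2 + 8.4^2)
Numerator real = -14.7*(-2.7) + 0.6*8.4 = 44.73
Numerator imag = 0.6*(-2.7) - (-14.7)*8.4 = 121.86
Denominator = 77.85
Re(z) = 44.73/77.85 = 0.5746
Im(z) = 121.86/77.85 = 1.5653

Re(z) = 0.5746, Im(z) = 1.5653


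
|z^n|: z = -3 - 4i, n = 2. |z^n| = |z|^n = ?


|z| = sqrt(9+16) = sqrt(25) = 5
|z^2| = |z|^2 = 5^2 = 25

|z^2| = 25


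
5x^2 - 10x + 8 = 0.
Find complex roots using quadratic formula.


disc = (-10)^2 - 4*5*8 = 100 - 160 = -60
sqrt(|disc|) = sqrt(60) = 7.7460
Real part = 10/(2*5) = 1.0000
Imag part = 7.7460/(2*5) = 0.7746

1.0000 ± 0.7746i


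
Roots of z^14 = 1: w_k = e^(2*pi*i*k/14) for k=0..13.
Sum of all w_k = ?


The sum of all 14th roots of unity is 0.
Geometric series: (1 - w^14)/(1 - w) = (1-1)/(1-w) = 0 since w^14 = 1, w ≠ 1.
Alternatively: coefficient of z^13 in z^14 - 1 is 0.

0


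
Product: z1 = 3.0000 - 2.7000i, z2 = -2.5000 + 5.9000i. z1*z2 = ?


Real = 3*(-2.5) - (-2.7)*5.9 = -7.5 - (-15.93) = 8.43
Imag = 3*5.9 - (2.5)*(-2.7) = 17.7 + 6.75 = 24.45

8.4300 + 24.4500i


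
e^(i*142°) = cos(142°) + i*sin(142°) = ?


cos(142°) = -0.7880
sin(142°) = 0.6157

e^(i*142°) = -0.7880 + 0.6157i


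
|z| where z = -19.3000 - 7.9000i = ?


|z| = sqrt((-19.3)^2 + (-7.9)^2) = sqrt(372.49 + 62.41) = sqrt(434.9) = 20.8543

|z| = 20.8543


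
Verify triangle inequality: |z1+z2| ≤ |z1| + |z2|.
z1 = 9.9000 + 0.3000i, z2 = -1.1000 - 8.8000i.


|z1| = sqrt(9.9^2 + 0.3^2) = sqrt(98.1) = 9.9045
|z2| = sqrt((-1.1)^2 + (-8.8)^2) = sqrt(78.65) = 8.8685
z1+z2 = 8.8000 - 8.5000i
|z1+z2| = sqrt(149.69) = 12.2348
|z1|+|z2| = 9.9045 + 8.8685 = 18.7730

|z1+z2| = 12.2348 ≤ |z1|+|z2| = 18.7730 (verified)


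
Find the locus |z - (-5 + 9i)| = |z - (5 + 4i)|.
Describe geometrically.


Equal distances means the locus is the perpendicular bisector of z1 and z2.
Midpoint = ((-5+5)/2, (9+4)/2) = (0, 6.5000)

Perpendicular bisector through (0, 6.5000)


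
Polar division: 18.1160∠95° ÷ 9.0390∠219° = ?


r = 18.1160 / 9.0390 = 2.0042
theta = 95° - 219° = -124° = 236° (mod 360)

2.0042 cis(236°)


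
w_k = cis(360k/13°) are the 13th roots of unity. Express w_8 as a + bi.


Angle = 360*8/13 = 221.5385°
a = cos(221.5385°) = -0.7485
b = sin(221.5385°) = -0.6631

-0.7485 - 0.6631i


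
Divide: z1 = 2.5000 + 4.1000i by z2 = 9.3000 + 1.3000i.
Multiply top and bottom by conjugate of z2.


Conjugate of z2 = 9.3000 - 1.3000i
Numerator: (2.5000 + 4.1000i)(9.3000 - 1.3000i) = 28.5800 + 34.8800i
Denominator: 9.3^2 + 1.3^2 = 88.18
Result = (28.5800 + 34.8800i)/88.18

0.3241 + 0.3956i


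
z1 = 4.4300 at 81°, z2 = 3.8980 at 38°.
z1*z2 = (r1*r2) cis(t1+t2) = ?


r = 4.4300 * 3.8980 = 17.2681
theta = 81° + 38° = 119° = 119° (mod 360)

17.2681 cis(119°)


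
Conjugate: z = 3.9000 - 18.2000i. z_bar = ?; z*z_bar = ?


z_bar = 3.9000 + 18.2000i
z*z_bar = 3.9^2 + (-18.2)^2 = 15.21 + 331.24 = 346.45

z_bar = 3.9000 + 18.2000i, z*z_bar = 346.45


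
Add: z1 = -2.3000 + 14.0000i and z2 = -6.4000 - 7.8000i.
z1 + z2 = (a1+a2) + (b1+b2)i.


Real: -2.3 - 6.4 = -8.7
Imag: 14 - 7.8 = 6.2

-8.7000 + 6.2000i


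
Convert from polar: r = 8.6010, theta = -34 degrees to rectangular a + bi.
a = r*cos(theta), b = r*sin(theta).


a = 8.6010*cos(-34°) = 8.6010*0.82904 = 7.1306
b = 8.6010*sin(-34°) = 8.6010*(-0.55919) = -4.8096

7.1306 - 4.8096i


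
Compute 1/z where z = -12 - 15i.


|z|^2 = 144+225 = 369
1/z = (-12 + 15i)/369

1/z = -0.0325 + 0.0407i


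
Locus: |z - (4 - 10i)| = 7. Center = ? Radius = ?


|z - z0| = r is a circle with center z0 and radius r.
Center = (4, -10), radius = 7

Circle with center (4, -10) and radius 7


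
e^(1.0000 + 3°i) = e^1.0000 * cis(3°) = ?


e^1.0000 = 2.7183
cos(3°) = 0.99863
sin(3°) = 0.05234
Real = 2.7183*0.99863 = 2.7146
Imag = 2.7183*0.05234 = 0.1423

2.7146 + 0.1423i


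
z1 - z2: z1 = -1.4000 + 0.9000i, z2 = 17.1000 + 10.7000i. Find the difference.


Real: -1.4 - 17.1 = -18.5
Imag: 0.9 - 10.7 = -9.8

-18.5000 - 9.8000i


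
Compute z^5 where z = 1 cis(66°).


r^5 = 1^5 = 1
n*theta = 5*66° = 330° = 330° (mod 360)
a = 1*cos(330°) = 0.8660
b = 1*sin(330°) = -0.5000

1 cis(330°) = 0.8660 - 0.5000i


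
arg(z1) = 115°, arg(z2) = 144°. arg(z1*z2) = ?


arg(z1*z2) = 115° + 144° = 259°
Normalized to (-180°, 180°]: -101°

-101°


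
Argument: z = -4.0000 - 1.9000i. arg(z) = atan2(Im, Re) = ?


Re = -4, Im = -1.9
arg = atan2(-1.9, -4) = -154.5923 degrees

arg(z) = -154.5923 degrees


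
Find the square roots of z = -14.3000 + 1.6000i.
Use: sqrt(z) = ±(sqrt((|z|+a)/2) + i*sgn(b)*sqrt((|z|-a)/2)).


|z| = sqrt(204.49+2.56) = 14.3892
sqrt((|z|+a)/2) = sqrt((14.3892+(-14.3))/2) = sqrt(0.0446) = 0.2112
sqrt((|z|-a)/2) = sqrt((14.3892-(-14.3))/2) = sqrt(14.3446) = 3.7874

±(0.2112 + 3.7874i) i.e. 0.2112 + 3.7874i and -0.2112 - 3.7874i


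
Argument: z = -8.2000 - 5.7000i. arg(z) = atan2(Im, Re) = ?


Re = -8.2, Im = -5.7
arg = atan2(-5.7, -8.2) = -145.1960 degrees

arg(z) = -145.1960 degrees


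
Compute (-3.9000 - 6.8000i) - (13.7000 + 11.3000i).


Real: -3.9 - 13.7 = -17.6
Imag: -6.8 - 11.3 = -18.1

-17.6000 - 18.1000i


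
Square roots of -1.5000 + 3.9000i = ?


|z| = sqrt(2.25+15.21) = 4.1785
sqrt((|z|+a)/2) = sqrt((4.1785+(-1.5))/2) = sqrt(1.3393) = 1.1573
sqrt((|z|-a)/2) = sqrt((4.1785-(-1.5))/2) = sqrt(2.8393) = 1.6850

±(1.1573 + 1.6850i) i.e. 1.1573 + 1.6850i and -1.1573 - 1.6850i


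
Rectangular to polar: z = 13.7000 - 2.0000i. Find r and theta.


r = sqrt(187.69+4) = sqrt(191.69) = 13.8452
theta = atan2(-2, 13.7) = -8.3057 degrees

r = 13.8452, theta = -8.3057 degrees


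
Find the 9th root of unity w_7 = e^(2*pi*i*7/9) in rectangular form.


Angle = 360*7/9 = 280°
a = cos(280°) = 0.1736
b = sin(280°) = -0.9848

0.1736 - 0.9848i


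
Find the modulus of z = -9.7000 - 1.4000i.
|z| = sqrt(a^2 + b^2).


|z| = sqrt((-9.7)^2 + (-1.4)^2) = sqrt(94.09 + 1.96) = sqrt(96.05) = 9.8005

|z| = 9.8005


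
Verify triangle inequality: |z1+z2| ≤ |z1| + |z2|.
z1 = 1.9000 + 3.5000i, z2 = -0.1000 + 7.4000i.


|z1| = sqrt(1.9^2 + 3.5^2) = sqrt(15.86) = 3.9825
|z2| = sqrt((-0.1)^2 + 7.4^2) = sqrt(54.77) = 7.4007
z1+z2 = 1.8000 + 10.9000i
|z1+z2| = sqrt(122.05) = 11.0476
|z1|+|z2| = 3.9825 + 7.4007 = 11.3832

|z1+z2| = 11.0476 ≤ |z1|+|z2| = 11.3832 (verified)


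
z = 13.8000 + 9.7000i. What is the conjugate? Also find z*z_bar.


z_bar = 13.8000 - 9.7000i
z*z_bar = 13.8^2 + 9.7^2 = 190.44 + 94.09 = 284.53

z_bar = 13.8000 - 9.7000i, z*z_bar = 284.53


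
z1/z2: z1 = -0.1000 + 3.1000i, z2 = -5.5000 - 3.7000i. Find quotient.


Conjugate of z2 = -5.5000 + 3.7000i
Numerator: (-0.1000 + 3.1000i)(-5.5000 + 3.7000i) = -10.9200 - 17.4200i
Denominator: (-5.5)^2 + (-3.7)^2 = 43.94
Result = (-10.9200 - 17.4200i)/43.94

-0.2485 - 0.3964i


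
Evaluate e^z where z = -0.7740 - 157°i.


e^-0.7740 = 0.4612
cos(-157°) = -0.9205
sin(-157°) = -0.3907
Real = 0.4612*(-0.9205) = -0.4245
Imag = 0.4612*(-0.3907) = -0.1802

-0.4245 - 0.1802i


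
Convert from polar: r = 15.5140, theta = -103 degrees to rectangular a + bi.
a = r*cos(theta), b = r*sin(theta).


a = 15.5140*cos(-103°) = 15.5140*(-0.22495) = -3.4899
b = 15.5140*sin(-103°) = 15.5140*(-0.97437) = -15.1164

-3.4899 - 15.1164i


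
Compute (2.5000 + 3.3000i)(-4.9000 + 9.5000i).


Real = 2.5*(-4.9) - 3.3*9.5 = -12.25 - 31.35 = -43.6
Imag = 2.5*9.5 - (4.9)*3.3 = 23.75 - (16.17) = 7.58

-43.6000 + 7.5800i


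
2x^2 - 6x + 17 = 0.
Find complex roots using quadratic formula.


disc = (-6)^2 - 4*2*17 = 36 - 136 = -100
sqrt(|disc|) = sqrt(100) = 10.0000
Real part = 6/(2*2) = 1.5000
Imag part = 10.0000/(2*2) = 2.5000

1.5000 ± 2.5000i


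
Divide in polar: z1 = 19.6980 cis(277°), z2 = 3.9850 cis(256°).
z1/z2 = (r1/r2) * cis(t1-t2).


r = 19.6980 / 3.9850 = 4.9430
theta = 277° - 256° = 21° = 21° (mod 360)

4.9430 cis(21°)


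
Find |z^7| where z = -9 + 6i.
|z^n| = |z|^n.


|z| = sqrt(81+36) = sqrt(117) = 10.8167
|z^7| = |z|^7 = (sqrt(117))^7 = 117^3 * sqrt(117) = 1601613*sqrt(117)

|z^7| = 1601613*sqrt(117) ≈ 17324093.3848


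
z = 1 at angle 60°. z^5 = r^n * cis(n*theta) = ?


r^5 = 1^5 = 1
n*theta = 5*60° = 300° = 300° (mod 360)
a = 1*cos(300°) = 0.5000
b = 1*sin(300°) = -0.8660

1 cis(300°) = 0.5000 - 0.8660i


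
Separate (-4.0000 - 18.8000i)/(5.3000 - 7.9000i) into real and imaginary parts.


Multiply by conjugate: (-4.0000 - 18.8000i)(5.3000 + 7.9000i) / (5.3^2 + (-7.9)^2)
Numerator real = -4*5.3 - (18.8)*(-7.9) = 127.32
Numerator imag = -18.8*5.3 - (-4)*(-7.9) = -131.24
Denominator = 90.5
Re(z) = 127.32/90.5 = 1.4069
Im(z) = -131.24/90.5 = -1.4502

Re(z) = 1.4069, Im(z) = -1.4502


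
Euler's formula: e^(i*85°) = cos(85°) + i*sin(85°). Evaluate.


cos(85°) = 0.0872
sin(85°) = 0.9962

e^(i*85°) = 0.0872 + 0.9962i


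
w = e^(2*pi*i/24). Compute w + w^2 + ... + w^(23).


With w = e^(2*pi*i/24), all 24 of the 24th roots of unity w^0 = 1, w, ..., w^(23) sum to 0: 1 + w + ... + w^(23) = (1 - w^24)/(1 - w) = 0 since w^24 = 1, w ≠ 1.
Removing the root 1: w + w^2 + ... + w^(23) = 0 - 1 = -1

Sum = -1


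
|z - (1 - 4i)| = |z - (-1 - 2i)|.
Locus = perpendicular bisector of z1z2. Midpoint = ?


Equal distances means the locus is the perpendicular bisector of z1 and z2.
Midpoint = ((1+(-1))/2, (-4+(-2))/2) = (0, -3.0000)

Perpendicular bisector through (0, -3.0000)


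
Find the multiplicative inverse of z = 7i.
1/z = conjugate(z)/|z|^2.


|z|^2 = 0+49 = 49
1/z = (0 - 7i)/49

1/z = 0 - 0.1429i


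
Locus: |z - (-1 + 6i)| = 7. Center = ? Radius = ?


|z - z0| = r is a circle with center z0 and radius r.
Center = (-1, 6), radius = 7

Circle with center (-1, 6) and radius 7


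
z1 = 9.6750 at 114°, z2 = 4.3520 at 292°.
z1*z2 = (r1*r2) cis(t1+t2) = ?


r = 9.6750 * 4.3520 = 42.1056
theta = 114° + 292° = 406° = 46° (mod 360)

42.1056 cis(46°)


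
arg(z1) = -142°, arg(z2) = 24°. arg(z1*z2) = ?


arg(z1*z2) = -142° + 24° = -118°
Normalized to (-180°, 180°]: -118°

-118°


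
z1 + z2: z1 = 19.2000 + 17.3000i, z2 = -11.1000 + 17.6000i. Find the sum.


Real: 19.2 - 11.1 = 8.1
Imag: 17.3 + 17.6 = 34.9

8.1000 + 34.9000i


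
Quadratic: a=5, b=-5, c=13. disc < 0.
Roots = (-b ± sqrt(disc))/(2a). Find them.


disc = (-5)^2 - 4*5*13 = 25 - 260 = -235
sqrt(|disc|) = sqrt(235) = 15.3297
Real part = 5/(2*5) = 0.5000
Imag part = 15.3297/(2*5) = 1.5330

0.5000 ± 1.5330i


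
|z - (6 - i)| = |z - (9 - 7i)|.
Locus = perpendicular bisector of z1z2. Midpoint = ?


Equal distances means the locus is the perpendicular bisector of z1 and z2.
Midpoint = ((6+9)/2, (-1+(-7))/2) = (7.5000, -4.0000)

Perpendicular bisector through (7.5000, -4.0000)


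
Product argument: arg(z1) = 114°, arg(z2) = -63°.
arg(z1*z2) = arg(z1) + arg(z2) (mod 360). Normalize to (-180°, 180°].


arg(z1*z2) = 114° - 63° = 51°
Normalized to (-180°, 180°]: 51°

51°


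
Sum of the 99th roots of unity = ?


The sum of all 99th roots of unity is 0.
Geometric series: (1 - w^99)/(1 - w) = (1-1)/(1-w) = 0 since w^99 = 1, w ≠ 1.
Alternatively: coefficient of z^98 in z^99 - 1 is 0.

0


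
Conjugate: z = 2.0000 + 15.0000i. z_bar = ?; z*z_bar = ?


z_bar = 2.0000 - 15.0000i
z*z_bar = 2^2 + 15^2 = 4 + 225 = 229

z_bar = 2.0000 - 15.0000i, z*z_bar = 229


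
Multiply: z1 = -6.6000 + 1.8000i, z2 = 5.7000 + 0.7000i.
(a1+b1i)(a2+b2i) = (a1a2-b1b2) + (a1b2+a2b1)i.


Real = -6.6*5.7 - 1.8*0.7 = -37.62 - 1.26 = -38.88
Imag = -6.6*0.7 + 5.7*1.8 = -4.62 + 10.26 = 5.64

-38.8800 + 5.6400i


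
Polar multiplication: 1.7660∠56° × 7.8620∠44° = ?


r = 1.7660 * 7.8620 = 13.8843
theta = 56° + 44° = 100° = 100° (mod 360)

13.8843 cis(100°)


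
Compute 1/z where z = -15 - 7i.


|z|^2 = 225+49 = 274
1/z = (-15 + 7i)/274

1/z = -0.0547 + 0.0255i


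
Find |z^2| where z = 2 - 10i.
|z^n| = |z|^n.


|z| = sqrt(4+100) = sqrt(104) = 10.1980
|z^2| = |z|^2 = (sqrt(104))^2 = 104

|z^2| = 104


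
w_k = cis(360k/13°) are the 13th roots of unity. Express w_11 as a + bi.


Angle = 360*11/13 = 304.6154°
a = cos(304.6154°) = 0.5681
b = sin(304.6154°) = -0.8230

0.5681 - 0.8230i


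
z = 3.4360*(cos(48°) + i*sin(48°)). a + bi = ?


a = 3.4360*cos(48°) = 3.4360*0.66913 = 2.2991
b = 3.4360*sin(48°) = 3.4360*0.74314 = 2.5534

2.2991 + 2.5534i


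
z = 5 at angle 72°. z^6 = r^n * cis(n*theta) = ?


r^6 = 5^6 = 15625
n*theta = 6*72° = 432° = 72° (mod 360)
a = 15625*cos(72°) = 4828.3905
b = 15625*sin(72°) = 14860.2581

15625 cis(72°) = 4828.3905 + 14860.2581i


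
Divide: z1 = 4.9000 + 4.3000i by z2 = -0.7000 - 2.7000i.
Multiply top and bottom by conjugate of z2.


Conjugate of z2 = -0.7000 + 2.7000i
Numerator: (4.9000 + 4.3000i)(-0.7000 + 2.7000i) = -15.0400 + 10.2200i
Denominator: (-0.7)^2 + (-2.7)^2 = 7.78
Result = (-15.0400 + 10.2200i)/7.78

-1.9332 + 1.3136i


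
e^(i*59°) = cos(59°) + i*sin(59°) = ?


cos(59°) = 0.5150
sin(59°) = 0.8572

e^(i*59°) = 0.5150 + 0.8572i


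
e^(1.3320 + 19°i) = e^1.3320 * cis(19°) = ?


e^1.3320 = 3.7886
cos(19°) = 0.94552
sin(19°) = 0.32557
Real = 3.7886*0.94552 = 3.5822
Imag = 3.7886*0.32557 = 1.2335

3.5822 + 1.2335i


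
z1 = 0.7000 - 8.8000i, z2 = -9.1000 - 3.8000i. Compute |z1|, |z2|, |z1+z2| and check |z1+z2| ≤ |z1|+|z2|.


|z1| = sqrt(0.7^2 + (-8.8)^2) = sqrt(77.93) = 8.8278
|z2| = sqrt((-9.1)^2 + (-3.8)^2) = sqrt(97.25) = 9.8615
z1+z2 = -8.4000 - 12.6000i
|z1+z2| = sqrt(229.32) = 15.1433
|z1|+|z2| = 8.8278 + 9.8615 = 18.6893

|z1+z2| = 15.1433 ≤ |z1|+|z2| = 18.6893 (verified)


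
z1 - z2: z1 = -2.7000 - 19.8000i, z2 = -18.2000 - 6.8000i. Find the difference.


Real: -2.7 + 18.2 = 15.5
Imag: -19.8 + 6.8 = -13

15.5000 - 13.0000i


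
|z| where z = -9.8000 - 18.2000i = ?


|z| = sqrt((-9.8)^2 + (-18.2)^2) = sqrt(96.04 + 331.24) = sqrt(427.28) = 20.6708

|z| = 20.6708


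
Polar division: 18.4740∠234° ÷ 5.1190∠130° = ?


r = 18.4740 / 5.1190 = 3.6089
theta = 234° - 130° = 104° = 104° (mod 360)

3.6089 cis(104°)


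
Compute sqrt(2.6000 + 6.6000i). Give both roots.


|z| = sqrt(6.76+43.56) = 7.0937
sqrt((|z|+a)/2) = sqrt((7.0937+2.6)/2) = sqrt(4.8468) = 2.2016
sqrt((|z|-a)/2) = sqrt((7.0937-2.6)/2) = sqrt(2.2468) = 1.4989

±(2.2016 + 1.4989i) i.e. 2.2016 + 1.4989i and -2.2016 - 1.4989i


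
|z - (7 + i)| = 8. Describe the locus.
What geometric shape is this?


|z - z0| = r is a circle with center z0 and radius r.
Center = (7, 1), radius = 8

Circle with center (7, 1) and radius 8


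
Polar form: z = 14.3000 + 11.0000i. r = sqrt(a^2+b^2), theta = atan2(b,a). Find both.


r = sqrt(204.49+121) = sqrt(325.49) = 18.0413
theta = atan2(11, 14.3) = 37.5686 degrees

r = 18.0413, theta = 37.5686 degrees


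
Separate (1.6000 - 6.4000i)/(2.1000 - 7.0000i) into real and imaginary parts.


Multiply by conjugate: (1.6000 - 6.4000i)(2.1000 + 7.0000i) / (2.1^2 + (-7)^2)
Numerator real = 1.6*2.1 - (6.4)*(-7) = 48.16
Numerator imag = -6.4*2.1 - 1.6*(-7) = -2.24
Denominator = 53.41
Re(z) = 48.16/53.41 = 0.9017
Im(z) = -2.24/53.41 = -0.0419

Re(z) = 0.9017, Im(z) = -0.0419


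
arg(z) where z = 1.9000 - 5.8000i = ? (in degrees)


Re = 1.9, Im = -5.8
arg = atan2(-5.8, 1.9) = -71.8619 degrees

arg(z) = -71.8619 degrees


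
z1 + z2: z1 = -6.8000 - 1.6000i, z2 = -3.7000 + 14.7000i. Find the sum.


Real: -6.8 - 3.7 = -10.5
Imag: -1.6 + 14.7 = 13.1

-10.5000 + 13.1000i


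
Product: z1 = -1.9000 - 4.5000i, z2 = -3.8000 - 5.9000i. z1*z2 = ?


Real = -1.9*(-3.8) - (-4.5)*(-5.9) = 7.22 - 26.55 = -19.33
Imag = -1.9*(-5.9) - (3.8)*(-4.5) = 11.21 + 17.1 = 28.31

-19.3300 + 28.3100i


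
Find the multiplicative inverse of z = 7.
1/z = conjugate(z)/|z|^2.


|z|^2 = 49+0 = 49
1/z = (7 - 0i)/49

1/z = 0.1429 + 0i


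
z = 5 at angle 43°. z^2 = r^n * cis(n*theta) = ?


r^2 = 5^2 = 25
n*theta = 2*43° = 86° = 86° (mod 360)
a = 25*cos(86°) = 1.7439
b = 25*sin(86°) = 24.9391

25 cis(86°) = 1.7439 + 24.9391i


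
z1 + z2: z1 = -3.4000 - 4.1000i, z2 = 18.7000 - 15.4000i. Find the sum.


Real: -3.4 + 18.7 = 15.3
Imag: -4.1 - 15.4 = -19.5

15.3000 - 19.5000i


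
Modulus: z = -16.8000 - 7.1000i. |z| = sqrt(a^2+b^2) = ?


|z| = sqrt((-16.8)^2 + (-7.1)^2) = sqrt(282.24 + 50.41) = sqrt(332.65) = 18.2387

|z| = 18.2387


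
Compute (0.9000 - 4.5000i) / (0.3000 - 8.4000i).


Conjugate of z2 = 0.3000 + 8.4000i
Numerator: (0.9000 - 4.5000i)(0.3000 + 8.4000i) = 38.0700 + 6.2100i
Denominator: 0.3^2 + (-8.4)^2 = 70.65
Result = (38.0700 + 6.2100i)/70.65

0.5389 + 0.0879i


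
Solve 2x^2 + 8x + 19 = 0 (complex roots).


disc = 8^2 - 4*2*19 = 64 - 152 = -88
sqrt(|disc|) = sqrt(88) = 9.3808
Real part = -8/(2*2) = -2.0000
Imag part = 9.3808/(2*2) = 2.3452

-2.0000 ± 2.3452i


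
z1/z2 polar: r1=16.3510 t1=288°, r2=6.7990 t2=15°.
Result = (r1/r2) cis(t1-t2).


r = 16.3510 / 6.7990 = 2.4049
theta = 288° - 15° = 273° = 273° (mod 360)

2.4049 cis(273°)


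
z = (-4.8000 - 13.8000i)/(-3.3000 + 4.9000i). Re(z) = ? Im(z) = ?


Multiply by conjugate: (-4.8000 - 13.8000i)(-3.3000 - 4.9000i) / ((-3.3)^2 + 4.9^2)
Numerator real = -4.8*(-3.3) - (13.8)*4.9 = -51.78
Numerator imag = -13.8*(-3.3) - (-4.8)*4.9 = 69.06
Denominator = 34.9
Re(z) = -51.78/34.9 = -1.4837
Im(z) = 69.06/34.9 = 1.9788

Re(z) = -1.4837, Im(z) = 1.9788


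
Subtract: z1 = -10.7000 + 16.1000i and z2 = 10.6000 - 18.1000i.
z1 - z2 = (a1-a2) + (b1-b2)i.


Real: -10.7 - 10.6 = -21.3
Imag: 16.1 + 18.1 = 34.2

-21.3000 + 34.2000i


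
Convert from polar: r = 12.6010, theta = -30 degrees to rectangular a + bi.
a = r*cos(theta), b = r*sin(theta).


a = 12.6010*cos(-30°) = 12.6010*0.86603 = 10.9128
b = 12.6010*sin(-30°) = 12.6010*(-0.5) = -6.3005

10.9128 - 6.3005i


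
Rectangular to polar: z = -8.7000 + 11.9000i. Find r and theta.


r = sqrt(75.69+141.61) = sqrt(217.3) = 14.7411
theta = atan2(11.9, -8.7) = 126.1703 degrees

r = 14.7411, theta = 126.1703 degrees


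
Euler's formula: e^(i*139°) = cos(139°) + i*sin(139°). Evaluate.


cos(139°) = -0.7547
sin(139°) = 0.6561

e^(i*139°) = -0.7547 + 0.6561i


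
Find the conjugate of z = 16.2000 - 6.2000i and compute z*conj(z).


z_bar = 16.2000 + 6.2000i
z*z_bar = 16.2^2 + (-6.2)^2 = 262.44 + 38.44 = 300.88

z_bar = 16.2000 + 6.2000i, z*z_bar = 300.88


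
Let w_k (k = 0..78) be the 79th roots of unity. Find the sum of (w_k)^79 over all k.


The roots are w_k = w^k with w = e^(2*pi*i/79), and (w^k)^79 = (w^79)^k.
So S = 1 + u + u^2 + ... + u^(78) with u = w^79.
79 = 1*79 + 0, so 79 is a multiple of 79 and u = (w^79)^1 = 1.
Every one of the 79 terms equals 1: S = 79

S = 79


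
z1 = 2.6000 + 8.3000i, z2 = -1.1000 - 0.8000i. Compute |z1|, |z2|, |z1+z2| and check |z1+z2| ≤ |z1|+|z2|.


|z1| = sqrt(2.6^2 + 8.3^2) = sqrt(75.65) = 8.6977
|z2| = sqrt((-1.1)^2 + (-0.8)^2) = sqrt(1.85) = 1.3601
z1+z2 = 1.5000 + 7.5000i
|z1+z2| = sqrt(58.5) = 7.6485
|z1|+|z2| = 8.6977 + 1.3601 = 10.0578

|z1+z2| = 7.6485 ≤ |z1|+|z2| = 10.0578 (verified)


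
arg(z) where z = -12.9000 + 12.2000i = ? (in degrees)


Re = -12.9, Im = 12.2
arg = atan2(12.2, -12.9) = 136.5975 degrees

arg(z) = 136.5975 degrees


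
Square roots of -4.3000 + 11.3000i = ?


|z| = sqrt(18.49+127.69) = 12.0905
sqrt((|z|+a)/2) = sqrt((12.0905+(-4.3))/2) = sqrt(3.8952) = 1.9736
sqrt((|z|-a)/2) = sqrt((12.0905-(-4.3))/2) = sqrt(8.1952) = 2.8627

±(1.9736 + 2.8627i) i.e. 1.9736 + 2.8627i and -1.9736 - 2.8627i


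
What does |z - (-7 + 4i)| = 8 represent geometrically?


|z - z0| = r is a circle with center z0 and radius r.
Center = (-7, 4), radius = 8

Circle with center (-7, 4) and radius 8


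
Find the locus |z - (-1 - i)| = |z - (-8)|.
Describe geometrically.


Equal distances means the locus is the perpendicular bisector of z1 and z2.
Midpoint = ((-1+(-8))/2, (-1+0)/2) = (-4.5000, -0.5000)

Perpendicular bisector through (-4.5000, -0.5000)


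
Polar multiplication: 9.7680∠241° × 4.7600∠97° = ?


r = 9.7680 * 4.7600 = 46.4957
theta = 241° + 97° = 338° = 338° (mod 360)

46.4957 cis(338°)


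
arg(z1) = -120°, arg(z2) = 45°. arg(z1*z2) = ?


arg(z1*z2) = -120° + 45° = -75°
Normalized to (-180°, 180°]: -75°

-75°


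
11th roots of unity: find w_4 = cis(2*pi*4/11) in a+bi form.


Angle = 360*4/11 = 130.9091°
a = cos(130.9091°) = -0.6549
b = sin(130.9091°) = 0.7557

-0.6549 + 0.7557i


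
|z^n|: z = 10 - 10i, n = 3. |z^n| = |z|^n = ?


|z| = sqrt(100+100) = sqrt(200) = 14.1421
|z^3| = |z|^3 = (sqrt(200))^3 = 200*sqrt(200)

|z^3| = 200*sqrt(200) ≈ 2828.4271


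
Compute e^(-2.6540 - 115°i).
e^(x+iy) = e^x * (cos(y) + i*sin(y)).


e^-2.6540 = 0.07037
cos(-115°) = -0.4226
sin(-115°) = -0.9063
Real = 0.07037*(-0.4226) = -0.0297
Imag = 0.07037*(-0.9063) = -0.0638

-0.0297 - 0.0638i


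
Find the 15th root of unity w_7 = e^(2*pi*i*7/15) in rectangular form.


Angle = 360*7/15 = 168°
a = cos(168°) = -0.9781
b = sin(168°) = 0.2079

-0.9781 + 0.2079i


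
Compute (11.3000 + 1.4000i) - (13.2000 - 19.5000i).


Real: 11.3 - 13.2 = -1.9
Imag: 1.4 + 19.5 = 20.9

-1.9000 + 20.9000i


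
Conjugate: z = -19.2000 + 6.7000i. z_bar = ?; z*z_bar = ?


z_bar = -19.2000 - 6.7000i
z*z_bar = (-19.2)^2 + 6.7^2 = 368.64 + 44.89 = 413.53

z_bar = -19.2000 - 6.7000i, z*z_bar = 413.53


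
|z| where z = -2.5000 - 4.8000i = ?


|z| = sqrt((-2.5)^2 + (-4.8)^2) = sqrt(6.25 + 23.04) = sqrt(29.29) = 5.4120

|z| = 5.4120


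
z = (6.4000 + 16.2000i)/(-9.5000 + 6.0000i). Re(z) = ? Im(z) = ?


Multiply by conjugate: (6.4000 + 16.2000i)(-9.5000 - 6.0000i) / ((-9.5)^2 + 6^2)
Numerator real = 6.4*(-9.5) + 16.2*6 = 36.4
Numerator imag = 16.2*(-9.5) - 6.4*6 = -192.3
Denominator = 126.25
Re(z) = 36.4/126.25 = 0.2883
Im(z) = -192.3/126.25 = -1.5232

Re(z) = 0.2883, Im(z) = -1.5232


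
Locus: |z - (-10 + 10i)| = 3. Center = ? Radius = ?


|z - z0| = r is a circle with center z0 and radius r.
Center = (-10, 10), radius = 3

Circle with center (-10, 10) and radius 3


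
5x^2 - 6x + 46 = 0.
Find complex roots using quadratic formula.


disc = (-6)^2 - 4*5*46 = 36 - 920 = -884
sqrt(|disc|) = sqrt(884) = 29.7321
Real part = 6/(2*5) = 0.6000
Imag part = 29.7321/(2*5) = 2.9732

0.6000 ± 2.9732i


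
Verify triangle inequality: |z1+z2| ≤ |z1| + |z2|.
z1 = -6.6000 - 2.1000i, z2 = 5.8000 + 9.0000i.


|z1| = sqrt((-6.6)^2 + (-2.1)^2) = sqrt(47.97) = 6.9260
|z2| = sqrt(5.8^2 + 9^2) = sqrt(114.64) = 10.7070
z1+z2 = -0.8000 + 6.9000i
|z1+z2| = sqrt(48.25) = 6.9462
|z1|+|z2| = 6.9260 + 10.7070 = 17.6330

|z1+z2| = 6.9462 ≤ |z1|+|z2| = 17.6330 (verified)


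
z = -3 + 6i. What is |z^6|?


|z| = sqrt(9+36) = sqrt(45) = 6.7082
|z^6| = |z|^6 = (sqrt(45))^6 = 45^3 = 91125

|z^6| = 91125


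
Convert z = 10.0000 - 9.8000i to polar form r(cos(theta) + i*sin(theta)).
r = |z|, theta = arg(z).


r = sqrt(100+96.04) = sqrt(196.04) = 14.0014
theta = atan2(-9.8, 10) = -44.4213 degrees

r = 14.0014, theta = -44.4213 degrees


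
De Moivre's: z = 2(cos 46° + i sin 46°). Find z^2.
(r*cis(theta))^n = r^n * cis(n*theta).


r^2 = 2^2 = 4
n*theta = 2*46° = 92° = 92° (mod 360)
a = 4*cos(92°) = -0.1396
b = 4*sin(92°) = 3.9976

4 cis(92°) = -0.1396 + 3.9976i


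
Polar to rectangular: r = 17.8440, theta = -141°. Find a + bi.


a = 17.8440*cos(-141°) = 17.8440*(-0.777146) = -13.8674
b = 17.8440*sin(-141°) = 17.8440*(-0.62932) = -11.2296

-13.8674 - 11.2296i


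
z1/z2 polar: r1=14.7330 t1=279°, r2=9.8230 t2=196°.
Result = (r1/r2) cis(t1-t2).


r = 14.7330 / 9.8230 = 1.4998
theta = 279° - 196° = 83° = 83° (mod 360)

1.4998 cis(83°)


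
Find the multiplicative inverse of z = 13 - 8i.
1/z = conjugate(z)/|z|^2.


|z|^2 = 169+64 = 233
1/z = (13 + 8i)/233

1/z = 0.0558 + 0.0343i


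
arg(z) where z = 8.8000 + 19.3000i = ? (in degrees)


Re = 8.8, Im = 19.3
arg = atan2(19.3, 8.8) = 65.4890 degrees

arg(z) = 65.4890 degrees


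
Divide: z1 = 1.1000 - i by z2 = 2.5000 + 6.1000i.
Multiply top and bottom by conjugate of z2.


Conjugate of z2 = 2.5000 - 6.1000i
Numerator: (1.1000 - i)(2.5000 - 6.1000i) = -3.3500 - 9.2100i
Denominator: 2.5^2 + 6.1^2 = 43.46
Result = (-3.3500 - 9.2100i)/43.46

-0.0771 - 0.2119i


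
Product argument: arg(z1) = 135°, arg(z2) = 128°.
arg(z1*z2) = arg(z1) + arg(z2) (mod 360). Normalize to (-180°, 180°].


arg(z1*z2) = 135° + 128° = 263°
Normalized to (-180°, 180°]: -97°

-97°


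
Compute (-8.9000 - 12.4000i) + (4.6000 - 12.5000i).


Real: -8.9 + 4.6 = -4.3
Imag: -12.4 - 12.5 = -24.9

-4.3000 - 24.9000i


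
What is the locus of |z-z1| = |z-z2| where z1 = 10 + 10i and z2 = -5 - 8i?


Equal distances means the locus is the perpendicular bisector of z1 and z2.
Midpoint = ((10+(-5))/2, (10+(-8))/2) = (2.5000, 1.0000)

Perpendicular bisector through (2.5000, 1.0000)


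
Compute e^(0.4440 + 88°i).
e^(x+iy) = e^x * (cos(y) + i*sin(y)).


e^0.4440 = 1.5589
cos(88°) = 0.0349
sin(88°) = 0.9994
Real = 1.5589*0.0349 = 0.0544
Imag = 1.5589*0.9994 = 1.5580

0.0544 + 1.5580i


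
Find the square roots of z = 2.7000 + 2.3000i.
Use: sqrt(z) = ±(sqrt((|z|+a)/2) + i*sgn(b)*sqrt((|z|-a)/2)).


|z| = sqrt(7.29+5.29) = 3.5468
sqrt((|z|+a)/2) = sqrt((3.5468+2.7)/2) = sqrt(3.1234) = 1.7673
sqrt((|z|-a)/2) = sqrt((3.5468-2.7)/2) = sqrt(0.4234) = 0.6507

±(1.7673 + 0.6507i) i.e. 1.7673 + 0.6507i and -1.7673 - 0.6507i


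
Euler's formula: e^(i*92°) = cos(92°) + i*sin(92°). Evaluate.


cos(92°) = -0.0349
sin(92°) = 0.9994

e^(i*92°) = -0.0349 + 0.9994i


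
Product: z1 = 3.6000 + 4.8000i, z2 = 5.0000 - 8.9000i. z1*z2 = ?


Real = 3.6*5 - 4.8*(-8.9) = 18 - (-42.72) = 60.72
Imag = 3.6*(-8.9) + 5*4.8 = -32.04 + 24 = -8.04

60.7200 - 8.0400i


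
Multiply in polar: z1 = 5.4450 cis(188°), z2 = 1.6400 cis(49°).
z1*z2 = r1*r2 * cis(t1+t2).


r = 5.4450 * 1.6400 = 8.9298
theta = 188° + 49° = 237° = 237° (mod 360)

8.9298 cis(237°)


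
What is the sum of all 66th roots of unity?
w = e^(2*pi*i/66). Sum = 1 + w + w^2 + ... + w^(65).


The sum of all 66th roots of unity is 0.
Geometric series: (1 - w^66)/(1 - w) = (1-1)/(1-w) = 0 since w^66 = 1, w ≠ 1.
Alternatively: coefficient of z^65 in z^66 - 1 is 0.

0


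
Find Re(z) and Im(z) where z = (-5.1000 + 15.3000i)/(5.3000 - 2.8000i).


Multiply by conjugate: (-5.1000 + 15.3000i)(5.3000 + 2.8000i) / (5.3^2 + (-2.8)^2)
Numerator real = -5.1*5.3 + 15.3*(-2.8) = -69.87
Numerator imag = 15.3*5.3 - (-5.1)*(-2.8) = 66.81
Denominator = 35.93
Re(z) = -69.87/35.93 = -1.9446
Im(z) = 66.81/35.93 = 1.8594

Re(z) = -1.9446, Im(z) = 1.8594


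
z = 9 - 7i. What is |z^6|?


|z| = sqrt(81+49) = sqrt(130) = 11.4018
|z^6| = |z|^6 = (sqrt(130))^6 = 130^3 = 2197000

|z^6| = 2197000


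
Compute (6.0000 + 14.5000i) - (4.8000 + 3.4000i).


Real: 6 - 4.8 = 1.2
Imag: 14.5 - 3.4 = 11.1

1.2000 + 11.1000i


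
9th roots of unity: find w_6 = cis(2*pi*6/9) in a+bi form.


Angle = 360*6/9 = 240°
a = cos(240°) = -0.5000
b = sin(240°) = -0.8660

-0.5000 - 0.8660i


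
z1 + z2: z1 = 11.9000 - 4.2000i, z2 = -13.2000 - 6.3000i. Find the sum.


Real: 11.9 - 13.2 = -1.3
Imag: -4.2 - 6.3 = -10.5

-1.3000 - 10.5000i


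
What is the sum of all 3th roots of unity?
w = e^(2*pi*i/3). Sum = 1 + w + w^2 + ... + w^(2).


The sum of all 3th roots of unity is 0.
Geometric series: (1 - w^3)/(1 - w) = (1-1)/(1-w) = 0 since w^3 = 1, w ≠ 1.
Alternatively: coefficient of z^2 in z^3 - 1 is 0.

0
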